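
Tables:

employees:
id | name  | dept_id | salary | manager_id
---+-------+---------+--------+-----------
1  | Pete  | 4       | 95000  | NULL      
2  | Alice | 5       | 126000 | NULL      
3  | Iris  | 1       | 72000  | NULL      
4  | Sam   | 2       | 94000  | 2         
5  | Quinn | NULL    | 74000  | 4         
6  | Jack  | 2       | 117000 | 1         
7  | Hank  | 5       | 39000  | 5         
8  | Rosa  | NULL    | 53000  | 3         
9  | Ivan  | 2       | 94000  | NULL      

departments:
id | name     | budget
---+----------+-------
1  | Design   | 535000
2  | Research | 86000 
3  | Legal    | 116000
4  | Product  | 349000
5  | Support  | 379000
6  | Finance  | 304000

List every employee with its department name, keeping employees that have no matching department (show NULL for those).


LEFT JOIN keeps every row from employees (the left table); where dept_id has no match in departments, the department columns become NULL. Walk through each employee:
  - employee 1 (Pete): dept_id=4 -> matches Product
  - employee 2 (Alice): dept_id=5 -> matches Support
  - employee 3 (Iris): dept_id=1 -> matches Design
  - employee 4 (Sam): dept_id=2 -> matches Research
  - employee 5 (Quinn): dept_id=NULL, no match -> kept with NULL
  - employee 6 (Jack): dept_id=2 -> matches Research
  - employee 7 (Hank): dept_id=5 -> matches Support
  - employee 8 (Rosa): dept_id=NULL, no match -> kept with NULL
  - employee 9 (Ivan): dept_id=2 -> matches Research
All 9 rows appear; 2 have NULL department.

SQL:
SELECT a.name, b.name AS department
FROM employees a
LEFT JOIN departments b ON a.dept_id = b.id

Result:
name  | department
------+-----------
Pete  | Product   
Alice | Support   
Iris  | Design    
Sam   | Research  
Quinn | NULL      
Jack  | Research  
Hank  | Support   
Rosa  | NULL      
Ivan  | Research  


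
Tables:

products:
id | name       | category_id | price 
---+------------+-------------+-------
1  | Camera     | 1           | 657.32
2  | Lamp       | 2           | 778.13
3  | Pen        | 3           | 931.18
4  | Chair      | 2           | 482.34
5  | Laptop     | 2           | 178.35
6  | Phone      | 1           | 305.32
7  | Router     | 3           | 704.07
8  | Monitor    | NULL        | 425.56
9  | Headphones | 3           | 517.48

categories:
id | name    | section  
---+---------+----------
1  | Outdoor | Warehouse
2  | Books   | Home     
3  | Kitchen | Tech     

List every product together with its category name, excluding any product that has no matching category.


INNER JOIN keeps only products rows whose category_id matches an id in categories. Walk through each product:
  - product 1 (Camera): category_id=1 -> matches Outdoor
  - product 2 (Lamp): category_id=2 -> matches Books
  - product 3 (Pen): category_id=3 -> matches Kitchen
  - product 4 (Chair): category_id=2 -> matches Books
  - product 5 (Laptop): category_id=2 -> matches Books
  - product 6 (Phone): category_id=1 -> matches Outdoor
  - product 7 (Router): category_id=3 -> matches Kitchen
  - product 8 (Monitor): category_id=NULL, no match -> dropped
  - product 9 (Headphones): category_id=3 -> matches Kitchen
So 1 of 9 rows is dropped.

SQL:
SELECT a.name, b.name AS category
FROM products a
INNER JOIN categories b ON a.category_id = b.id

Result:
name       | category
-----------+---------
Camera     | Outdoor 
Lamp       | Books   
Pen        | Kitchen 
Chair      | Books   
Laptop     | Books   
Phone      | Outdoor 
Router     | Kitchen 
Headphones | Kitchen 


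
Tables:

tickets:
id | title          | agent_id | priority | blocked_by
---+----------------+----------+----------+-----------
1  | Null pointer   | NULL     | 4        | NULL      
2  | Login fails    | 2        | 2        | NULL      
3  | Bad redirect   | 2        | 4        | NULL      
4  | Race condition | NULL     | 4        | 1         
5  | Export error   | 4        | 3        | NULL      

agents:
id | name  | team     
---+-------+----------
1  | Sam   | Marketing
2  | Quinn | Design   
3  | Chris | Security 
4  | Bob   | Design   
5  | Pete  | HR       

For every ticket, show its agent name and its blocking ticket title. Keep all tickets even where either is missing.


Two LEFT JOINs from the same base table tickets: one to agents via agent_id, one to tickets itself via blocked_by. Both are LEFT so every ticket is preserved.
Match against agents:
  - ticket 1 (Null pointer): agent_id=NULL, no match -> kept with NULL
  - ticket 2 (Login fails): agent_id=2 -> matches Quinn
  - ticket 3 (Bad redirect): agent_id=2 -> matches Quinn
  - ticket 4 (Race condition): agent_id=NULL, no match -> kept with NULL
  - ticket 5 (Export error): agent_id=4 -> matches Bob
Match against tickets (self):
  - ticket 1 (Null pointer): blocked_by=NULL -> NULL
  - ticket 2 (Login fails): blocked_by=NULL -> NULL
  - ticket 3 (Bad redirect): blocked_by=NULL -> NULL
  - ticket 4 (Race condition): blocked_by=1 -> Null pointer
  - ticket 5 (Export error): blocked_by=NULL -> NULL

SQL:
SELECT a.title, b.name AS agent, c.title AS blocked_by
FROM tickets a
LEFT JOIN agents b ON a.agent_id = b.id
LEFT JOIN tickets c ON a.blocked_by = c.id

Result:
title          | agent | blocked_by  
---------------+-------+-------------
Null pointer   | NULL  | NULL        
Login fails    | Quinn | NULL        
Bad redirect   | Quinn | NULL        
Race condition | NULL  | Null pointer
Export error   | Bob   | NULL        


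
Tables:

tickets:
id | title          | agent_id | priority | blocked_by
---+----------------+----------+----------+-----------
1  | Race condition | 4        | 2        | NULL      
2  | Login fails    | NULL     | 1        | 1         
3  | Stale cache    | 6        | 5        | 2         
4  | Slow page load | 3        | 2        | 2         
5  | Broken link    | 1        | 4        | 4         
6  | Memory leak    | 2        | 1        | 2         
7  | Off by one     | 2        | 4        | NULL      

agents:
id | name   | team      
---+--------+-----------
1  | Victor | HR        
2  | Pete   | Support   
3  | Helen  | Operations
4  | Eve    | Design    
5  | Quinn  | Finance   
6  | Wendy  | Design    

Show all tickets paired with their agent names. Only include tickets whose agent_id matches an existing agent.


INNER JOIN keeps only tickets rows whose agent_id matches an id in agents. Walk through each ticket:
  - ticket 1 (Race condition): agent_id=4 -> matches Eve
  - ticket 2 (Login fails): agent_id=NULL, no match -> dropped
  - ticket 3 (Stale cache): agent_id=6 -> matches Wendy
  - ticket 4 (Slow page load): agent_id=3 -> matches Helen
  - ticket 5 (Broken link): agent_id=1 -> matches Victor
  - ticket 6 (Memory leak): agent_id=2 -> matches Pete
  - ticket 7 (Off by one): agent_id=2 -> matches Pete
So 1 of 7 rows is dropped.

SQL:
SELECT a.title, b.name AS agent
FROM tickets a
INNER JOIN agents b ON a.agent_id = b.id

Result:
title          | agent 
---------------+-------
Race condition | Eve   
Stale cache    | Wendy 
Slow page load | Helen 
Broken link    | Victor
Memory leak    | Pete  
Off by one     | Pete  


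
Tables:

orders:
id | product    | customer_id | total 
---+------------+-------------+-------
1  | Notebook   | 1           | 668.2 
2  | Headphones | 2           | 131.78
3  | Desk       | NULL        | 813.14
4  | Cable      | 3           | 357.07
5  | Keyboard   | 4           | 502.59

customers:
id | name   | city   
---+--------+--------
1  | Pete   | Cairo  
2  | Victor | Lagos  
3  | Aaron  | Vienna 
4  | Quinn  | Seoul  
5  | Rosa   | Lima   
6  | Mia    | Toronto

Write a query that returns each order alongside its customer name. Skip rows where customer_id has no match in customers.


INNER JOIN keeps only orders rows whose customer_id matches an id in customers. Walk through each order:
  - order 1 (Notebook): customer_id=1 -> matches Pete
  - order 2 (Headphones): customer_id=2 -> matches Victor
  - order 3 (Desk): customer_id=NULL, no match -> dropped
  - order 4 (Cable): customer_id=3 -> matches Aaron
  - order 5 (Keyboard): customer_id=4 -> matches Quinn
So 1 of 5 rows is dropped.

SQL:
SELECT a.product, b.name AS customer
FROM orders a
INNER JOIN customers b ON a.customer_id = b.id

Result:
product    | customer
-----------+---------
Notebook   | Pete    
Headphones | Victor  
Cable      | Aaron   
Keyboard   | Quinn   


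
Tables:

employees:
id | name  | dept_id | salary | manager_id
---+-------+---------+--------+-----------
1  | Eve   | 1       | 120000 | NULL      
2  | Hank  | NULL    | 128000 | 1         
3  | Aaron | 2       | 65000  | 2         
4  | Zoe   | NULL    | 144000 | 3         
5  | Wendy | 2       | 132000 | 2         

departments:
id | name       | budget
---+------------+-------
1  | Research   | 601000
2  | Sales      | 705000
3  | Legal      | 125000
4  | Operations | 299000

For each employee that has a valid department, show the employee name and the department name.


INNER JOIN keeps only employees rows whose dept_id matches an id in departments. Walk through each employee:
  - employee 1 (Eve): dept_id=1 -> matches Research
  - employee 2 (Hank): dept_id=NULL, no match -> dropped
  - employee 3 (Aaron): dept_id=2 -> matches Sales
  - employee 4 (Zoe): dept_id=NULL, no match -> dropped
  - employee 5 (Wendy): dept_id=2 -> matches Sales
So 2 of 5 rows are dropped.

SQL:
SELECT a.name, b.name AS department
FROM employees a
INNER JOIN departments b ON a.dept_id = b.id

Result:
name  | department
------+-----------
Eve   | Research  
Aaron | Sales     
Wendy | Sales     


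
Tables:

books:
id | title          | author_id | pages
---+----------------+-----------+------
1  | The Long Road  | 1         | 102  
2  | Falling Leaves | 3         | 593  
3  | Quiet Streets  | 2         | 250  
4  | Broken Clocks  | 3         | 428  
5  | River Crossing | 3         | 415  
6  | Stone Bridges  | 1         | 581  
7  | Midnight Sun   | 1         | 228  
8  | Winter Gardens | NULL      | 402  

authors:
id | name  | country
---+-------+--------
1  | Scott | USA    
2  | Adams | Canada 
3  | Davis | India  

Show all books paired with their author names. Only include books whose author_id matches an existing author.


INNER JOIN keeps only books rows whose author_id matches an id in authors. Walk through each book:
  - book 1 (The Long Road): author_id=1 -> matches Scott
  - book 2 (Falling Leaves): author_id=3 -> matches Davis
  - book 3 (Quiet Streets): author_id=2 -> matches Adams
  - book 4 (Broken Clocks): author_id=3 -> matches Davis
  - book 5 (River Crossing): author_id=3 -> matches Davis
  - book 6 (Stone Bridges): author_id=1 -> matches Scott
  - book 7 (Midnight Sun): author_id=1 -> matches Scott
  - book 8 (Winter Gardens): author_id=NULL, no match -> dropped
So 1 of 8 rows is dropped.

SQL:
SELECT a.title, b.name AS author
FROM books a
INNER JOIN authors b ON a.author_id = b.id

Result:
title          | author
---------------+-------
The Long Road  | Scott 
Falling Leaves | Davis 
Quiet Streets  | Adams 
Broken Clocks  | Davis 
River Crossing | Davis 
Stone Bridges  | Scott 
Midnight Sun   | Scott 


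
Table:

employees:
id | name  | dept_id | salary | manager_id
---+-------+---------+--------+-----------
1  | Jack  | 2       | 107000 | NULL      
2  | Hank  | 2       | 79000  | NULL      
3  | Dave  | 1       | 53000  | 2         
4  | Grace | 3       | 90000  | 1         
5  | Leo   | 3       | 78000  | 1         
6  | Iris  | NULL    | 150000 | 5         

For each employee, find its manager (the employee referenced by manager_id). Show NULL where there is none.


This is a self-join: employees is joined to a second copy of itself, matching each row's manager_id to another row's id. Use LEFT JOIN so rows with manager_id=NULL are kept.
  - employee 1 (Jack): manager_id=NULL -> NULL
  - employee 2 (Hank): manager_id=NULL -> NULL
  - employee 3 (Dave): manager_id=2 -> Hank
  - employee 4 (Grace): manager_id=1 -> Jack
  - employee 5 (Leo): manager_id=1 -> Jack
  - employee 6 (Iris): manager_id=5 -> Leo

SQL:
SELECT a.name AS item, b.name AS manager
FROM employees a
LEFT JOIN employees b ON a.manager_id = b.id

Result:
item  | manager
------+--------
Jack  | NULL   
Hank  | NULL   
Dave  | Hank   
Grace | Jack   
Leo   | Jack   
Iris  | Leo    


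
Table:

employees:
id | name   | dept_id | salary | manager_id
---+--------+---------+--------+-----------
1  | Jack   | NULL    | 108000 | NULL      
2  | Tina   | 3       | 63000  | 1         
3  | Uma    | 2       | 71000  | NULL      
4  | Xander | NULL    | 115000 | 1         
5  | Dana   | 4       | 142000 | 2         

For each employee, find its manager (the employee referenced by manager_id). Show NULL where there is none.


This is a self-join: employees is joined to a second copy of itself, matching each row's manager_id to another row's id. Use LEFT JOIN so rows with manager_id=NULL are kept.
  - employee 1 (Jack): manager_id=NULL -> NULL
  - employee 2 (Tina): manager_id=1 -> Jack
  - employee 3 (Uma): manager_id=NULL -> NULL
  - employee 4 (Xander): manager_id=1 -> Jack
  - employee 5 (Dana): manager_id=2 -> Tina

SQL:
SELECT a.name AS item, b.name AS manager
FROM employees a
LEFT JOIN employees b ON a.manager_id = b.id

Result:
item   | manager
-------+--------
Jack   | NULL   
Tina   | Jack   
Uma    | NULL   
Xander | Jack   
Dana   | Tina   


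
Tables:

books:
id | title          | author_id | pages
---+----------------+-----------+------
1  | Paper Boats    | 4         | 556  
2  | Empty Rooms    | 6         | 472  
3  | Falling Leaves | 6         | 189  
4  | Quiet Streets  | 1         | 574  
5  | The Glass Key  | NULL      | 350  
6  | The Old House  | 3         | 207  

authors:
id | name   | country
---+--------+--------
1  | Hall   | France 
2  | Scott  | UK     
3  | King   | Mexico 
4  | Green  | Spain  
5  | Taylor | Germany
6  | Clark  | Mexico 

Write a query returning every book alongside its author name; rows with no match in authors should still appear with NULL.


LEFT JOIN keeps every row from books (the left table); where author_id has no match in authors, the author columns become NULL. Walk through each book:
  - book 1 (Paper Boats): author_id=4 -> matches Green
  - book 2 (Empty Rooms): author_id=6 -> matches Clark
  - book 3 (Falling Leaves): author_id=6 -> matches Clark
  - book 4 (Quiet Streets): author_id=1 -> matches Hall
  - book 5 (The Glass Key): author_id=NULL, no match -> kept with NULL
  - book 6 (The Old House): author_id=3 -> matches King
All 6 rows appear; 1 has NULL author.

SQL:
SELECT a.title, b.name AS author
FROM books a
LEFT JOIN authors b ON a.author_id = b.id

Result:
title          | author
---------------+-------
Paper Boats    | Green 
Empty Rooms    | Clark 
Falling Leaves | Clark 
Quiet Streets  | Hall  
The Glass Key  | NULL  
The Old House  | King  


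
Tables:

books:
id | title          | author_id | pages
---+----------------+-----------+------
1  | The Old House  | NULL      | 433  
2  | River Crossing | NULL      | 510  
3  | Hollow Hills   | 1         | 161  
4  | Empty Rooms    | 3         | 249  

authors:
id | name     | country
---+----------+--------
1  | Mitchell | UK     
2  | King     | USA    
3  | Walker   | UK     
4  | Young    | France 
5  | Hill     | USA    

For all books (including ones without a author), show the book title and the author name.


LEFT JOIN keeps every row from books (the left table); where author_id has no match in authors, the author columns become NULL. Walk through each book:
  - book 1 (The Old House): author_id=NULL, no match -> kept with NULL
  - book 2 (River Crossing): author_id=NULL, no match -> kept with NULL
  - book 3 (Hollow Hills): author_id=1 -> matches Mitchell
  - book 4 (Empty Rooms): author_id=3 -> matches Walker
All 4 rows appear; 2 have NULL author.

SQL:
SELECT a.title, b.name AS author
FROM books a
LEFT JOIN authors b ON a.author_id = b.id

Result:
title          | author  
---------------+---------
The Old House  | NULL    
River Crossing | NULL    
Hollow Hills   | Mitchell
Empty Rooms    | Walker  


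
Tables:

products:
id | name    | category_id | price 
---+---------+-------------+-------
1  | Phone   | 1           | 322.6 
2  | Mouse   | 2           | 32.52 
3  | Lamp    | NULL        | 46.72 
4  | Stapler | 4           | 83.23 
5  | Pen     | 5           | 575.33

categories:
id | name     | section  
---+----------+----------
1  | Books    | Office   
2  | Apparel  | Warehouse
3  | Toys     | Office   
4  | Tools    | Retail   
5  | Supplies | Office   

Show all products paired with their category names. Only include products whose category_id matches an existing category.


INNER JOIN keeps only products rows whose category_id matches an id in categories. Walk through each product:
  - product 1 (Phone): category_id=1 -> matches Books
  - product 2 (Mouse): category_id=2 -> matches Apparel
  - product 3 (Lamp): category_id=NULL, no match -> dropped
  - product 4 (Stapler): category_id=4 -> matches Tools
  - product 5 (Pen): category_id=5 -> matches Supplies
So 1 of 5 rows is dropped.

SQL:
SELECT a.name, b.name AS category
FROM products a
INNER JOIN categories b ON a.category_id = b.id

Result:
name    | category
--------+---------
Phone   | Books   
Mouse   | Apparel 
Stapler | Tools   
Pen     | Supplies


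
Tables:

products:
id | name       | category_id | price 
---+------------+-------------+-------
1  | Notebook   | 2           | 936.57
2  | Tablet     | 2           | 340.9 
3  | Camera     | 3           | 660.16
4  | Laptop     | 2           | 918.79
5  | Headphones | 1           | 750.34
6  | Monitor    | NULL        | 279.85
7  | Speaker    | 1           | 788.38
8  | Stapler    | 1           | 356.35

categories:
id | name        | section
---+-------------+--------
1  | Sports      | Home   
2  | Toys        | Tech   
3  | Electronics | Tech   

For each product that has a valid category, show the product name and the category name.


INNER JOIN keeps only products rows whose category_id matches an id in categories. Walk through each product:
  - product 1 (Notebook): category_id=2 -> matches Toys
  - product 2 (Tablet): category_id=2 -> matches Toys
  - product 3 (Camera): category_id=3 -> matches Electronics
  - product 4 (Laptop): category_id=2 -> matches Toys
  - product 5 (Headphones): category_id=1 -> matches Sports
  - product 6 (Monitor): category_id=NULL, no match -> dropped
  - product 7 (Speaker): category_id=1 -> matches Sports
  - product 8 (Stapler): category_id=1 -> matches Sports
So 1 of 8 rows is dropped.

SQL:
SELECT a.name, b.name AS category
FROM products a
INNER JOIN categories b ON a.category_id = b.id

Result:
name       | category   
-----------+------------
Notebook   | Toys       
Tablet     | Toys       
Camera     | Electronics
Laptop     | Toys       
Headphones | Sports     
Speaker    | Sports     
Stapler    | Sports     


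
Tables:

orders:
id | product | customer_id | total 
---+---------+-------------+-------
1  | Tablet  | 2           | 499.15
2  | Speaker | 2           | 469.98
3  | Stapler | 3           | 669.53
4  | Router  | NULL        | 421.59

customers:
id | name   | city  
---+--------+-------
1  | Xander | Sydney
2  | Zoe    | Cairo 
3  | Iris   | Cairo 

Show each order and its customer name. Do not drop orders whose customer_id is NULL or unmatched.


LEFT JOIN keeps every row from orders (the left table); where customer_id has no match in customers, the customer columns become NULL. Walk through each order:
  - order 1 (Tablet): customer_id=2 -> matches Zoe
  - order 2 (Speaker): customer_id=2 -> matches Zoe
  - order 3 (Stapler): customer_id=3 -> matches Iris
  - order 4 (Router): customer_id=NULL, no match -> kept with NULL
All 4 rows appear; 1 has NULL customer.

SQL:
SELECT a.product, b.name AS customer
FROM orders a
LEFT JOIN customers b ON a.customer_id = b.id

Result:
product | customer
--------+---------
Tablet  | Zoe     
Speaker | Zoe     
Stapler | Iris    
Router  | NULL    


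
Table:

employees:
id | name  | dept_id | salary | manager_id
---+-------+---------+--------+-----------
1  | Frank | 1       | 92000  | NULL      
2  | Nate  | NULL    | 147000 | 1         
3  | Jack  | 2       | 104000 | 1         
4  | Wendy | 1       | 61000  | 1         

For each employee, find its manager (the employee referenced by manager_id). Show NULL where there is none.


This is a self-join: employees is joined to a second copy of itself, matching each row's manager_id to another row's id. Use LEFT JOIN so rows with manager_id=NULL are kept.
  - employee 1 (Frank): manager_id=NULL -> NULL
  - employee 2 (Nate): manager_id=1 -> Frank
  - employee 3 (Jack): manager_id=1 -> Frank
  - employee 4 (Wendy): manager_id=1 -> Frank

SQL:
SELECT a.name AS item, b.name AS manager
FROM employees a
LEFT JOIN employees b ON a.manager_id = b.id

Result:
item  | manager
------+--------
Frank | NULL   
Nate  | Frank  
Jack  | Frank  
Wendy | Frank  


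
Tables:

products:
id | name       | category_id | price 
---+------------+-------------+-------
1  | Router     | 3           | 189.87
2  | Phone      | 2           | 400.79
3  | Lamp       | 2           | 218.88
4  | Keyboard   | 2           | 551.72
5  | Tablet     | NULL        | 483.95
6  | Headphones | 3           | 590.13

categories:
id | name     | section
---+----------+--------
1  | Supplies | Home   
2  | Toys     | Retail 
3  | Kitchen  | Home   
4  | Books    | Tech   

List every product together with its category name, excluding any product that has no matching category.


INNER JOIN keeps only products rows whose category_id matches an id in categories. Walk through each product:
  - product 1 (Router): category_id=3 -> matches Kitchen
  - product 2 (Phone): category_id=2 -> matches Toys
  - product 3 (Lamp): category_id=2 -> matches Toys
  - product 4 (Keyboard): category_id=2 -> matches Toys
  - product 5 (Tablet): category_id=NULL, no match -> dropped
  - product 6 (Headphones): category_id=3 -> matches Kitchen
So 1 of 6 rows is dropped.

SQL:
SELECT a.name, b.name AS category
FROM products a
INNER JOIN categories b ON a.category_id = b.id

Result:
name       | category
-----------+---------
Router     | Kitchen 
Phone      | Toys    
Lamp       | Toys    
Keyboard   | Toys    
Headphones | Kitchen 


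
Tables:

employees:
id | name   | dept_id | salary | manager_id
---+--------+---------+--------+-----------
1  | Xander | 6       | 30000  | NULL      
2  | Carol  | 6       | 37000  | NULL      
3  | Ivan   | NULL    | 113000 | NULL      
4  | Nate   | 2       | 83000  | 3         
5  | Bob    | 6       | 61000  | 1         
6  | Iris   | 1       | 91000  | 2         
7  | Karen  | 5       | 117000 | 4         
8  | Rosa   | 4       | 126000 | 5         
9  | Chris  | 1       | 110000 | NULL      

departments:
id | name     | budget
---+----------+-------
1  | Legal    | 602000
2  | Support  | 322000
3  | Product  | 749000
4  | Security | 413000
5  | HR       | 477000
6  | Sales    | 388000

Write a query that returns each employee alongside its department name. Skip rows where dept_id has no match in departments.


INNER JOIN keeps only employees rows whose dept_id matches an id in departments. Walk through each employee:
  - employee 1 (Xander): dept_id=6 -> matches Sales
  - employee 2 (Carol): dept_id=6 -> matches Sales
  - employee 3 (Ivan): dept_id=NULL, no match -> dropped
  - employee 4 (Nate): dept_id=2 -> matches Support
  - employee 5 (Bob): dept_id=6 -> matches Sales
  - employee 6 (Iris): dept_id=1 -> matches Legal
  - employee 7 (Karen): dept_id=5 -> matches HR
  - employee 8 (Rosa): dept_id=4 -> matches Security
  - employee 9 (Chris): dept_id=1 -> matches Legal
So 1 of 9 rows is dropped.

SQL:
SELECT a.name, b.name AS department
FROM employees a
INNER JOIN departments b ON a.dept_id = b.id

Result:
name   | department
-------+-----------
Xander | Sales     
Carol  | Sales     
Nate   | Support   
Bob    | Sales     
Iris   | Legal     
Karen  | HR        
Rosa   | Security  
Chris  | Legal     


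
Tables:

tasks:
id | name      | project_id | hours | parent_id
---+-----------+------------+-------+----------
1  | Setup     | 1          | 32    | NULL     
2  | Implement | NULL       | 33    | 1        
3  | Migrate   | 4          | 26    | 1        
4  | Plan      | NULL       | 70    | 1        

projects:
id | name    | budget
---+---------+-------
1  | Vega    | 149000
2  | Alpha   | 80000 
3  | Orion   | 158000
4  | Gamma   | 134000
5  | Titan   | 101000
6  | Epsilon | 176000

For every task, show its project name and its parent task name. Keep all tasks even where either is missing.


Two LEFT JOINs from the same base table tasks: one to projects via project_id, one to tasks itself via parent_id. Both are LEFT so every task is preserved.
Match against projects:
  - task 1 (Setup): project_id=1 -> matches Vega
  - task 2 (Implement): project_id=NULL, no match -> kept with NULL
  - task 3 (Migrate): project_id=4 -> matches Gamma
  - task 4 (Plan): project_id=NULL, no match -> kept with NULL
Match against tasks (self):
  - task 1 (Setup): parent_id=NULL -> NULL
  - task 2 (Implement): parent_id=1 -> Setup
  - task 3 (Migrate): parent_id=1 -> Setup
  - task 4 (Plan): parent_id=1 -> Setup

SQL:
SELECT a.name, b.name AS project, c.name AS parent
FROM tasks a
LEFT JOIN projects b ON a.project_id = b.id
LEFT JOIN tasks c ON a.parent_id = c.id

Result:
name      | project | parent
----------+---------+-------
Setup     | Vega    | NULL  
Implement | NULL    | Setup 
Migrate   | Gamma   | Setup 
Plan      | NULL    | Setup 


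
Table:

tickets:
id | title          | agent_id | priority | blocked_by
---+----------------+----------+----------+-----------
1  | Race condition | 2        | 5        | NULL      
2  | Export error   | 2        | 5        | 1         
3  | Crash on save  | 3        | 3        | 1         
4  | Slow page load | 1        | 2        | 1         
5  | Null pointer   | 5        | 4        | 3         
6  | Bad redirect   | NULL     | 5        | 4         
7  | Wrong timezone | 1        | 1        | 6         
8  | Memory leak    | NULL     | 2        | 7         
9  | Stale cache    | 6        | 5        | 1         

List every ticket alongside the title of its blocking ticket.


This is a self-join: tickets is joined to a second copy of itself, matching each row's blocked_by to another row's id. Use LEFT JOIN so rows with blocked_by=NULL are kept.
  - ticket 1 (Race condition): blocked_by=NULL -> NULL
  - ticket 2 (Export error): blocked_by=1 -> Race condition
  - ticket 3 (Crash on save): blocked_by=1 -> Race condition
  - ticket 4 (Slow page load): blocked_by=1 -> Race condition
  - ticket 5 (Null pointer): blocked_by=3 -> Crash on save
  - ticket 6 (Bad redirect): blocked_by=4 -> Slow page load
  - ticket 7 (Wrong timezone): blocked_by=6 -> Bad redirect
  - ticket 8 (Memory leak): blocked_by=7 -> Wrong timezone
  - ticket 9 (Stale cache): blocked_by=1 -> Race condition

SQL:
SELECT a.title AS item, b.title AS blocked_by
FROM tickets a
LEFT JOIN tickets b ON a.blocked_by = b.id

Result:
item           | blocked_by    
---------------+---------------
Race condition | NULL          
Export error   | Race condition
Crash on save  | Race condition
Slow page load | Race condition
Null pointer   | Crash on save 
Bad redirect   | Slow page load
Wrong timezone | Bad redirect  
Memory leak    | Wrong timezone
Stale cache    | Race condition


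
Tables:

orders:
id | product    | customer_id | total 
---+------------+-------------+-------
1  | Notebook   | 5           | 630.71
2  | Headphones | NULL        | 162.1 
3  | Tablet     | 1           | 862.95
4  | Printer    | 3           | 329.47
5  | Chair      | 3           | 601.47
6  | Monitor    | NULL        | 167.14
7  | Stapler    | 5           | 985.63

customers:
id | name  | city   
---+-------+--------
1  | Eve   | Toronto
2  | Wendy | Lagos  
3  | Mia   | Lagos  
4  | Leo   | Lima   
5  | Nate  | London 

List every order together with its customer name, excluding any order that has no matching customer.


INNER JOIN keeps only orders rows whose customer_id matches an id in customers. Walk through each order:
  - order 1 (Notebook): customer_id=5 -> matches Nate
  - order 2 (Headphones): customer_id=NULL, no match -> dropped
  - order 3 (Tablet): customer_id=1 -> matches Eve
  - order 4 (Printer): customer_id=3 -> matches Mia
  - order 5 (Chair): customer_id=3 -> matches Mia
  - order 6 (Monitor): customer_id=NULL, no match -> dropped
  - order 7 (Stapler): customer_id=5 -> matches Nate
So 2 of 7 rows are dropped.

SQL:
SELECT a.product, b.name AS customer
FROM orders a
INNER JOIN customers b ON a.customer_id = b.id

Result:
product  | customer
---------+---------
Notebook | Nate    
Tablet   | Eve     
Printer  | Mia     
Chair    | Mia     
Stapler  | Nate    


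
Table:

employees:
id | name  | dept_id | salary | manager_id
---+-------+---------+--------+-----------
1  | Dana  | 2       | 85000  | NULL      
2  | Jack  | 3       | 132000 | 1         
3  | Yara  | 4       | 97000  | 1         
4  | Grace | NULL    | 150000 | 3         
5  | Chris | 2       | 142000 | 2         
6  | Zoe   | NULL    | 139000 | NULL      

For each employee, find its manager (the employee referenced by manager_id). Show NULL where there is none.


This is a self-join: employees is joined to a second copy of itself, matching each row's manager_id to another row's id. Use LEFT JOIN so rows with manager_id=NULL are kept.
  - employee 1 (Dana): manager_id=NULL -> NULL
  - employee 2 (Jack): manager_id=1 -> Dana
  - employee 3 (Yara): manager_id=1 -> Dana
  - employee 4 (Grace): manager_id=3 -> Yara
  - employee 5 (Chris): manager_id=2 -> Jack
  - employee 6 (Zoe): manager_id=NULL -> NULL

SQL:
SELECT a.name AS item, b.name AS manager
FROM employees a
LEFT JOIN employees b ON a.manager_id = b.id

Result:
item  | manager
------+--------
Dana  | NULL   
Jack  | Dana   
Yara  | Dana   
Grace | Yara   
Chris | Jack   
Zoe   | NULL   


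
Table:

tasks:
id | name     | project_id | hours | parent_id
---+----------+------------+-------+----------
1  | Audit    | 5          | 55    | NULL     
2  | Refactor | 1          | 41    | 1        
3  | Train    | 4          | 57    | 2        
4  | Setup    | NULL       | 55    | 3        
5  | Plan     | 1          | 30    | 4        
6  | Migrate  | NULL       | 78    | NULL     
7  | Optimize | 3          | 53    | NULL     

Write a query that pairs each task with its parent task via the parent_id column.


This is a self-join: tasks is joined to a second copy of itself, matching each row's parent_id to another row's id. Use LEFT JOIN so rows with parent_id=NULL are kept.
  - task 1 (Audit): parent_id=NULL -> NULL
  - task 2 (Refactor): parent_id=1 -> Audit
  - task 3 (Train): parent_id=2 -> Refactor
  - task 4 (Setup): parent_id=3 -> Train
  - task 5 (Plan): parent_id=4 -> Setup
  - task 6 (Migrate): parent_id=NULL -> NULL
  - task 7 (Optimize): parent_id=NULL -> NULL

SQL:
SELECT a.name AS item, b.name AS parent
FROM tasks a
LEFT JOIN tasks b ON a.parent_id = b.id

Result:
item     | parent  
---------+---------
Audit    | NULL    
Refactor | Audit   
Train    | Refactor
Setup    | Train   
Plan     | Setup   
Migrate  | NULL    
Optimize | NULL    


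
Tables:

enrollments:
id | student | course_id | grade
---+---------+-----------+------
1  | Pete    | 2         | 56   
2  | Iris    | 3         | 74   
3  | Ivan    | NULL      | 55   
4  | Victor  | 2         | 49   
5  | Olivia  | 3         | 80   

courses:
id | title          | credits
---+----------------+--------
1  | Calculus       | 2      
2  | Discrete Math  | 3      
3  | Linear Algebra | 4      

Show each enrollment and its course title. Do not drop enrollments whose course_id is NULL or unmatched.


LEFT JOIN keeps every row from enrollments (the left table); where course_id has no match in courses, the course columns become NULL. Walk through each enrollment:
  - enrollment 1 (Pete): course_id=2 -> matches Discrete Math
  - enrollment 2 (Iris): course_id=3 -> matches Linear Algebra
  - enrollment 3 (Ivan): course_id=NULL, no match -> kept with NULL
  - enrollment 4 (Victor): course_id=2 -> matches Discrete Math
  - enrollment 5 (Olivia): course_id=3 -> matches Linear Algebra
All 5 rows appear; 1 has NULL course.

SQL:
SELECT a.student, b.title AS course
FROM enrollments a
LEFT JOIN courses b ON a.course_id = b.id

Result:
student | course        
--------+---------------
Pete    | Discrete Math 
Iris    | Linear Algebra
Ivan    | NULL          
Victor  | Discrete Math 
Olivia  | Linear Algebra


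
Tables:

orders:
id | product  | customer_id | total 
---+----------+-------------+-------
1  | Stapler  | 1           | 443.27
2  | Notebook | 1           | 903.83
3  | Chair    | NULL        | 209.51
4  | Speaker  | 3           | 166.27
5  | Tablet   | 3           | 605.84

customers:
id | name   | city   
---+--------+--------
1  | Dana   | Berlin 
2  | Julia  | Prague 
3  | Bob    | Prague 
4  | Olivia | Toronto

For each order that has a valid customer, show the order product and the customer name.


INNER JOIN keeps only orders rows whose customer_id matches an id in customers. Walk through each order:
  - order 1 (Stapler): customer_id=1 -> matches Dana
  - order 2 (Notebook): customer_id=1 -> matches Dana
  - order 3 (Chair): customer_id=NULL, no match -> dropped
  - order 4 (Speaker): customer_id=3 -> matches Bob
  - order 5 (Tablet): customer_id=3 -> matches Bob
So 1 of 5 rows is dropped.

SQL:
SELECT a.product, b.name AS customer
FROM orders a
INNER JOIN customers b ON a.customer_id = b.id

Result:
product  | customer
---------+---------
Stapler  | Dana    
Notebook | Dana    
Speaker  | Bob     
Tablet   | Bob     


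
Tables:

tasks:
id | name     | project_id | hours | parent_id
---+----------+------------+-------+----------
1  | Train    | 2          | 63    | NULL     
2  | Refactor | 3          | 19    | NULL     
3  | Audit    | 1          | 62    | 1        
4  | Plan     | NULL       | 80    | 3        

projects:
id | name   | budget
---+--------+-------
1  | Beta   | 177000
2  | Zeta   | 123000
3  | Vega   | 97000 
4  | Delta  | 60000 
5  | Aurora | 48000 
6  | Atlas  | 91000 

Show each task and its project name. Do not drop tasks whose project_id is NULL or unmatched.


LEFT JOIN keeps every row from tasks (the left table); where project_id has no match in projects, the project columns become NULL. Walk through each task:
  - task 1 (Train): project_id=2 -> matches Zeta
  - task 2 (Refactor): project_id=3 -> matches Vega
  - task 3 (Audit): project_id=1 -> matches Beta
  - task 4 (Plan): project_id=NULL, no match -> kept with NULL
All 4 rows appear; 1 has NULL project.

SQL:
SELECT a.name, b.name AS project
FROM tasks a
LEFT JOIN projects b ON a.project_id = b.id

Result:
name     | project
---------+--------
Train    | Zeta   
Refactor | Vega   
Audit    | Beta   
Plan     | NULL   


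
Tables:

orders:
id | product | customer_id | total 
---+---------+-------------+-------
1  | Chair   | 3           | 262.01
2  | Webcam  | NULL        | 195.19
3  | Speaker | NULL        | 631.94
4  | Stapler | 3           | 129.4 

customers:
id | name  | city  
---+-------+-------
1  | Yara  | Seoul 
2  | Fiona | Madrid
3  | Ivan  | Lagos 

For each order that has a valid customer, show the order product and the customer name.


INNER JOIN keeps only orders rows whose customer_id matches an id in customers. Walk through each order:
  - order 1 (Chair): customer_id=3 -> matches Ivan
  - order 2 (Webcam): customer_id=NULL, no match -> dropped
  - order 3 (Speaker): customer_id=NULL, no match -> dropped
  - order 4 (Stapler): customer_id=3 -> matches Ivan
So 2 of 4 rows are dropped.

SQL:
SELECT a.product, b.name AS customer
FROM orders a
INNER JOIN customers b ON a.customer_id = b.id

Result:
product | customer
--------+---------
Chair   | Ivan    
Stapler | Ivan    


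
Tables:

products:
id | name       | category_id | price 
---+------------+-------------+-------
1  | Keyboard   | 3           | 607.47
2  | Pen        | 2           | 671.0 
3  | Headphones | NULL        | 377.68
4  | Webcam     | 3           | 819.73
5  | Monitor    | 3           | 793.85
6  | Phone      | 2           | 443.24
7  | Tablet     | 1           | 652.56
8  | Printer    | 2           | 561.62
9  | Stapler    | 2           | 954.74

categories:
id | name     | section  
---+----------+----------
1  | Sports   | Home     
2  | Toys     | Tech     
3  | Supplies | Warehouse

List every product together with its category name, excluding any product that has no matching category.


INNER JOIN keeps only products rows whose category_id matches an id in categories. Walk through each product:
  - product 1 (Keyboard): category_id=3 -> matches Supplies
  - product 2 (Pen): category_id=2 -> matches Toys
  - product 3 (Headphones): category_id=NULL, no match -> dropped
  - product 4 (Webcam): category_id=3 -> matches Supplies
  - product 5 (Monitor): category_id=3 -> matches Supplies
  - product 6 (Phone): category_id=2 -> matches Toys
  - product 7 (Tablet): category_id=1 -> matches Sports
  - product 8 (Printer): category_id=2 -> matches Toys
  - product 9 (Stapler): category_id=2 -> matches Toys
So 1 of 9 rows is dropped.

SQL:
SELECT a.name, b.name AS category
FROM products a
INNER JOIN categories b ON a.category_id = b.id

Result:
name     | category
---------+---------
Keyboard | Supplies
Pen      | Toys    
Webcam   | Supplies
Monitor  | Supplies
Phone    | Toys    
Tablet   | Sports  
Printer  | Toys    
Stapler  | Toys    


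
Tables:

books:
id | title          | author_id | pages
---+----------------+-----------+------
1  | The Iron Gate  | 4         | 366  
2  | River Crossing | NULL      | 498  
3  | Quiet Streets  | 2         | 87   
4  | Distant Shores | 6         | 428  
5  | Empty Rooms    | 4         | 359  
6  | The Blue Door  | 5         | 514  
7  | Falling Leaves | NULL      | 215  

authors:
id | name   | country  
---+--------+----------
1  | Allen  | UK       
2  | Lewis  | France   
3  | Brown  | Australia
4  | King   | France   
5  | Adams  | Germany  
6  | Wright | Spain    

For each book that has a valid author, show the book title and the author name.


INNER JOIN keeps only books rows whose author_id matches an id in authors. Walk through each book:
  - book 1 (The Iron Gate): author_id=4 -> matches King
  - book 2 (River Crossing): author_id=NULL, no match -> dropped
  - book 3 (Quiet Streets): author_id=2 -> matches Lewis
  - book 4 (Distant Shores): author_id=6 -> matches Wright
  - book 5 (Empty Rooms): author_id=4 -> matches King
  - book 6 (The Blue Door): author_id=5 -> matches Adams
  - book 7 (Falling Leaves): author_id=NULL, no match -> dropped
So 2 of 7 rows are dropped.

SQL:
SELECT a.title, b.name AS author
FROM books a
INNER JOIN authors b ON a.author_id = b.id

Result:
title          | author
---------------+-------
The Iron Gate  | King  
Quiet Streets  | Lewis 
Distant Shores | Wright
Empty Rooms    | King  
The Blue Door  | Adams 


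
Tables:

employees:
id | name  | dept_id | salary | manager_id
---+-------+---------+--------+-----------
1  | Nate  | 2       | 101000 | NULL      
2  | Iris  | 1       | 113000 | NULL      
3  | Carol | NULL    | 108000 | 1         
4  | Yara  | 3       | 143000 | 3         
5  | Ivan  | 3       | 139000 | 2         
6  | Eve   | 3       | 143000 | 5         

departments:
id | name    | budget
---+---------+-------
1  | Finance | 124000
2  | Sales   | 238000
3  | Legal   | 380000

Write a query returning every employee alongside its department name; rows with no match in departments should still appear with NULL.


LEFT JOIN keeps every row from employees (the left table); where dept_id has no match in departments, the department columns become NULL. Walk through each employee:
  - employee 1 (Nate): dept_id=2 -> matches Sales
  - employee 2 (Iris): dept_id=1 -> matches Finance
  - employee 3 (Carol): dept_id=NULL, no match -> kept with NULL
  - employee 4 (Yara): dept_id=3 -> matches Legal
  - employee 5 (Ivan): dept_id=3 -> matches Legal
  - employee 6 (Eve): dept_id=3 -> matches Legal
All 6 rows appear; 1 has NULL department.

SQL:
SELECT a.name, b.name AS department
FROM employees a
LEFT JOIN departments b ON a.dept_id = b.id

Result:
name  | department
------+-----------
Nate  | Sales     
Iris  | Finance   
Carol | NULL      
Yara  | Legal     
Ivan  | Legal     
Eve   | Legal     
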